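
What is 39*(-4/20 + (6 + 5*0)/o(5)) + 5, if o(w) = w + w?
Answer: 103/5 ≈ 20.600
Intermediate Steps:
o(w) = 2*w
39*(-4/20 + (6 + 5*0)/o(5)) + 5 = 39*(-4/20 + (6 + 5*0)/((2*5))) + 5 = 39*(-4*1/20 + (6 + 0)/10) + 5 = 39*(-1/5 + 6*(1/10)) + 5 = 39*(-1/5 + 3/5) + 5 = 39*(2/5) + 5 = 78/5 + 5 = 103/5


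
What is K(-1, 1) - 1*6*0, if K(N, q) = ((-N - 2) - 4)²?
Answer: 25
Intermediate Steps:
K(N, q) = (-6 - N)² (K(N, q) = ((-2 - N) - 4)² = (-6 - N)²)
K(-1, 1) - 1*6*0 = (6 - 1)² - 1*6*0 = 5² - 6*0 = 25 + 0 = 25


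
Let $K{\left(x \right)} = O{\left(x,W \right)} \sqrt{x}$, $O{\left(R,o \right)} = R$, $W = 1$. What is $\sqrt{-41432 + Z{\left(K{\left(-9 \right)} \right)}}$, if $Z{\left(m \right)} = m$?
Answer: $\sqrt{-41432 - 27 i} \approx 0.0663 - 203.55 i$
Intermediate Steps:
$K{\left(x \right)} = x^{\frac{3}{2}}$ ($K{\left(x \right)} = x \sqrt{x} = x^{\frac{3}{2}}$)
$\sqrt{-41432 + Z{\left(K{\left(-9 \right)} \right)}} = \sqrt{-41432 + \left(-9\right)^{\frac{3}{2}}} = \sqrt{-41432 - 27 i}$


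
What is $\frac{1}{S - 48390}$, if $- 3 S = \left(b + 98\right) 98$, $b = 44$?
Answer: $- \frac{3}{159086} \approx -1.8858 \cdot 10^{-5}$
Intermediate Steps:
$S = - \frac{13916}{3}$ ($S = - \frac{\left(44 + 98\right) 98}{3} = - \frac{142 \cdot 98}{3} = \left(- \frac{1}{3}\right) 13916 = - \frac{13916}{3} \approx -4638.7$)
$\frac{1}{S - 48390} = \frac{1}{- \frac{13916}{3} - 48390} = \frac{1}{- \frac{159086}{3}} = - \frac{3}{159086}$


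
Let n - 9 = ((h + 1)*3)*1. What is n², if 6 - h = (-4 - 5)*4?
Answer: 19044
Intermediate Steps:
h = 42 (h = 6 - (-4 - 5)*4 = 6 - (-9)*4 = 6 - 1*(-36) = 6 + 36 = 42)
n = 138 (n = 9 + ((42 + 1)*3)*1 = 9 + (43*3)*1 = 9 + 129*1 = 9 + 129 = 138)
n² = 138² = 19044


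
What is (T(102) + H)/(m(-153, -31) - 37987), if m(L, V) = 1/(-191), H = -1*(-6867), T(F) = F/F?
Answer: -655894/3627759 ≈ -0.18080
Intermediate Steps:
T(F) = 1
H = 6867
m(L, V) = -1/191
(T(102) + H)/(m(-153, -31) - 37987) = (1 + 6867)/(-1/191 - 37987) = 6868/(-7255518/191) = 6868*(-191/7255518) = -655894/3627759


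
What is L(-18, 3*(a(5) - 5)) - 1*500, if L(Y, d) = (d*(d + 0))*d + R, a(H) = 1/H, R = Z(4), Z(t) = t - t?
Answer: -435748/125 ≈ -3486.0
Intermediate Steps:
Z(t) = 0
R = 0
L(Y, d) = d**3 (L(Y, d) = (d*(d + 0))*d + 0 = (d*d)*d + 0 = d**2*d + 0 = d**3 + 0 = d**3)
L(-18, 3*(a(5) - 5)) - 1*500 = (3*(1/5 - 5))**3 - 1*500 = (3*(1/5 - 5))**3 - 500 = (3*(-24/5))**3 - 500 = (-72/5)**3 - 500 = -373248/125 - 500 = -435748/125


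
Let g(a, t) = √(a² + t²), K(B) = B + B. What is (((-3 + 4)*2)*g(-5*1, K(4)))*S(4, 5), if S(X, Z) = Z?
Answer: 10*√89 ≈ 94.340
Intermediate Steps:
K(B) = 2*B
(((-3 + 4)*2)*g(-5*1, K(4)))*S(4, 5) = (((-3 + 4)*2)*√((-5*1)² + (2*4)²))*5 = ((1*2)*√((-5)² + 8²))*5 = (2*√(25 + 64))*5 = (2*√89)*5 = 10*√89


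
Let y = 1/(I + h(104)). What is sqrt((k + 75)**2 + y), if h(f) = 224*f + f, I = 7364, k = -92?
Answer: sqrt(68379119727)/15382 ≈ 17.000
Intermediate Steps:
h(f) = 225*f
y = 1/30764 (y = 1/(7364 + 225*104) = 1/(7364 + 23400) = 1/30764 ≈ 3.2506e-5)
sqrt((k + 75)**2 + y) = sqrt((-92 + 75)**2 + 1/30764) = sqrt((-17)**2 + 1/30764) = sqrt(289 + 1/30764) = sqrt(8890797/30764) = sqrt(68379119727)/15382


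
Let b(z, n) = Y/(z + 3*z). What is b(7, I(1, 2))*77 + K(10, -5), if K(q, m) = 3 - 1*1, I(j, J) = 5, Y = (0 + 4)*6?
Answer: 68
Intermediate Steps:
Y = 24 (Y = 4*6 = 24)
b(z, n) = 6/z (b(z, n) = 24/(z + 3*z) = 24/((4*z)) = 24*(1/(4*z)) = 6/z)
K(q, m) = 2 (K(q, m) = 3 - 1 = 2)
b(7, I(1, 2))*77 + K(10, -5) = (6/7)*77 + 2 = 66 + 2 = 68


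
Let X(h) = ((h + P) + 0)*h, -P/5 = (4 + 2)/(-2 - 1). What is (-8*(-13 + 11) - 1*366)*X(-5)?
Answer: 8750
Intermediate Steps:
P = 10 (P = -5*(4 + 2)/(-2 - 1) = -30/(-3) = -30*(-1)/3 = -5*(-2) = 10)
X(h) = h*(10 + h) (X(h) = ((h + 10) + 0)*h = ((10 + h) + 0)*h = (10 + h)*h = h*(10 + h))
(-8*(-13 + 11) - 1*366)*X(-5) = (-8*(-13 + 11) - 1*366)*(-5*(10 - 5)) = (-8*(-2) - 366)*(-5*5) = (16 - 366)*(-25) = -350*(-25) = 8750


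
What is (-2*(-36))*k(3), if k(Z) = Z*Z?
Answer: 648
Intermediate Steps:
k(Z) = Z²
(-2*(-36))*k(3) = -2*(-36)*3² = 72*9 = 648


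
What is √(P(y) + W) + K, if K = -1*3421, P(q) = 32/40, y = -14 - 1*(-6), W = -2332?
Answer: -3421 + 2*I*√14570/5 ≈ -3421.0 + 48.283*I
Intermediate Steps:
y = -8 (y = -14 + 6 = -8)
P(q) = ⅘ (P(q) = 32*(1/40) = ⅘)
K = -3421
√(P(y) + W) + K = √(⅘ - 2332) - 3421 = √(-11656/5) - 3421 = 2*I*√14570/5 - 3421 = -3421 + 2*I*√14570/5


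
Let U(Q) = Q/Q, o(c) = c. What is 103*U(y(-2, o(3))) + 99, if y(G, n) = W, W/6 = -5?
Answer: 202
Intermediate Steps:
W = -30 (W = 6*(-5) = -30)
y(G, n) = -30
U(Q) = 1
103*U(y(-2, o(3))) + 99 = 103*1 + 99 = 103 + 99 = 202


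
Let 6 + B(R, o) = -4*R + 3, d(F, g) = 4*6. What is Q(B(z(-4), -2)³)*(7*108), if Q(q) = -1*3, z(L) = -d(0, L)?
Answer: -2268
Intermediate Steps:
d(F, g) = 24
z(L) = -24 (z(L) = -1*24 = -24)
B(R, o) = -3 - 4*R (B(R, o) = -6 + (-4*R + 3) = -6 + (3 - 4*R) = -3 - 4*R)
Q(q) = -3
Q(B(z(-4), -2)³)*(7*108) = -21*108 = -3*756 = -2268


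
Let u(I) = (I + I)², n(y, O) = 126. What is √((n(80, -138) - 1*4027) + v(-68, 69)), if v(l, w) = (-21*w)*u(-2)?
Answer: I*√27085 ≈ 164.58*I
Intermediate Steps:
u(I) = 4*I² (u(I) = (2*I)² = 4*I²)
v(l, w) = -336*w (v(l, w) = (-21*w)*(4*(-2)²) = (-21*w)*(4*4) = -21*w*16 = -336*w)
√((n(80, -138) - 1*4027) + v(-68, 69)) = √((126 - 1*4027) - 336*69) = √((126 - 4027) - 23184) = √(-3901 - 23184) = √(-27085) = I*√27085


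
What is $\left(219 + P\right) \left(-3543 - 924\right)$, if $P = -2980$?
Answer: $12333387$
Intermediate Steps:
$\left(219 + P\right) \left(-3543 - 924\right) = \left(219 - 2980\right) \left(-3543 - 924\right) = \left(-2761\right) \left(-4467\right) = 12333387$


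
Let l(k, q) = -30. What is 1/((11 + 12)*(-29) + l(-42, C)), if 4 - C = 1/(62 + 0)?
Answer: -1/697 ≈ -0.0014347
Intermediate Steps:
C = 247/62 (C = 4 - 1/(62 + 0) = 4 - 1/62 = 247/62 ≈ 3.9839)
1/((11 + 12)*(-29) + l(-42, C)) = 1/((11 + 12)*(-29) - 30) = 1/(23*(-29) - 30) = 1/(-667 - 30) = 1/(-697) = -1/697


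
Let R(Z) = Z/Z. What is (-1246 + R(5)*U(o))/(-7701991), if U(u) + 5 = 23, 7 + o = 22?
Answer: 1228/7701991 ≈ 0.00015944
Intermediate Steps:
o = 15 (o = -7 + 22 = 15)
U(u) = 18 (U(u) = -5 + 23 = 18)
R(Z) = 1
(-1246 + R(5)*U(o))/(-7701991) = (-1246 + 1*18)/(-7701991) = (-1246 + 18)*(-1/7701991) = -1228*(-1/7701991) = 1228/7701991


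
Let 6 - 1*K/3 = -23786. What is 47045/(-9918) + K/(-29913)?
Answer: -705054751/98892378 ≈ -7.1295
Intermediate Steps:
K = 71376 (K = 18 - 3*(-23786) = 18 + 71358 = 71376)
47045/(-9918) + K/(-29913) = 47045/(-9918) + 71376/(-29913) = 47045*(-1/9918) + 71376*(-1/29913) = -47045/9918 - 23792/9971 = -705054751/98892378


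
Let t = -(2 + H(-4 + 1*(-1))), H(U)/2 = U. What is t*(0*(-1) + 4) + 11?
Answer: 43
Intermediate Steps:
H(U) = 2*U
t = 8 (t = -(2 + 2*(-4 + 1*(-1))) = -(2 + 2*(-4 - 1)) = -(2 + 2*(-5)) = -(2 - 10) = -1*(-8) = 8)
t*(0*(-1) + 4) + 11 = 8*(0*(-1) + 4) + 11 = 8*(0 + 4) + 11 = 8*4 + 11 = 32 + 11 = 43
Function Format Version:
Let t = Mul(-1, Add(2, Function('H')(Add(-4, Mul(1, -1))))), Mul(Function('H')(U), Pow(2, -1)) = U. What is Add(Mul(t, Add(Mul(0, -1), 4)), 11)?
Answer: 43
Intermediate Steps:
Function('H')(U) = Mul(2, U)
t = 8 (t = Mul(-1, Add(2, Mul(2, Add(-4, Mul(1, -1))))) = Mul(-1, Add(2, Mul(2, Add(-4, -1)))) = Mul(-1, Add(2, Mul(2, -5))) = Mul(-1, Add(2, -10)) = Mul(-1, -8) = 8)
Add(Mul(t, Add(Mul(0, -1), 4)), 11) = Add(Mul(8, Add(Mul(0, -1), 4)), 11) = Add(Mul(8, Add(0, 4)), 11) = Add(Mul(8, 4), 11) = Add(32, 11) = 43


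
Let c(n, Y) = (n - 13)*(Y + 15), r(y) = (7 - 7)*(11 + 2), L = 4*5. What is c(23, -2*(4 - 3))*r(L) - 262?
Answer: -262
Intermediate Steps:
L = 20
r(y) = 0 (r(y) = 0*13 = 0)
c(n, Y) = (-13 + n)*(15 + Y)
c(23, -2*(4 - 3))*r(L) - 262 = (-195 - (-26)*(4 - 3) + 15*23 - 2*(4 - 3)*23)*0 - 262 = (-195 - (-26) + 345 - 2*1*23)*0 - 262 = (-195 - 13*(-2) + 345 - 2*23)*0 - 262 = (-195 + 26 + 345 - 46)*0 - 262 = 130*0 - 262 = 0 - 262 = -262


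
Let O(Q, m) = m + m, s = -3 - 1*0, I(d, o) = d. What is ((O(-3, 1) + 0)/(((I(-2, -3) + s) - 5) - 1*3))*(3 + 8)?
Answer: -22/13 ≈ -1.6923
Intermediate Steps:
s = -3 (s = -3 + 0 = -3)
O(Q, m) = 2*m
((O(-3, 1) + 0)/(((I(-2, -3) + s) - 5) - 1*3))*(3 + 8) = ((2*1 + 0)/(((-2 - 3) - 5) - 1*3))*(3 + 8) = ((2 + 0)/((-5 - 5) - 3))*11 = (2/(-10 - 3))*11 = (2/(-13))*11 = (2*(-1/13))*11 = -2/13*11 = -22/13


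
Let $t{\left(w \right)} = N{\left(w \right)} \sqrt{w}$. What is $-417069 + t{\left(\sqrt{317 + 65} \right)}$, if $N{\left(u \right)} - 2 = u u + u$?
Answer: $-417069 + \sqrt[4]{382} \left(384 + \sqrt{382}\right) \approx -4.1529 \cdot 10^{5}$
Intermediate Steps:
$N{\left(u \right)} = 2 + u + u^{2}$ ($N{\left(u \right)} = 2 + \left(u u + u\right) = 2 + \left(u^{2} + u\right) = 2 + \left(u + u^{2}\right) = 2 + u + u^{2}$)
$t{\left(w \right)} = \sqrt{w} \left(2 + w + w^{2}\right)$ ($t{\left(w \right)} = \left(2 + w + w^{2}\right) \sqrt{w} = \sqrt{w} \left(2 + w + w^{2}\right)$)
$-417069 + t{\left(\sqrt{317 + 65} \right)} = -417069 + \sqrt{\sqrt{317 + 65}} \left(2 + \sqrt{317 + 65} + \left(\sqrt{317 + 65}\right)^{2}\right) = -417069 + \sqrt{\sqrt{382}} \left(2 + \sqrt{382} + \left(\sqrt{382}\right)^{2}\right) = -417069 + \sqrt[4]{382} \left(2 + \sqrt{382} + 382\right) = -417069 + \sqrt[4]{382} \left(384 + \sqrt{382}\right)$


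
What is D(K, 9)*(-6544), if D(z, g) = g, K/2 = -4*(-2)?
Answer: -58896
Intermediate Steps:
K = 16 (K = 2*(-4*(-2)) = 2*8 = 16)
D(K, 9)*(-6544) = 9*(-6544) = -58896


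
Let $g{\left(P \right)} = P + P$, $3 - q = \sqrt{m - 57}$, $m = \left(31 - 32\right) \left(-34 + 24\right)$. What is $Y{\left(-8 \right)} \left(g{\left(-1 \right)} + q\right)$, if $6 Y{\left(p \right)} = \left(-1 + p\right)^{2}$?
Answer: $\frac{27}{2} - \frac{27 i \sqrt{47}}{2} \approx 13.5 - 92.551 i$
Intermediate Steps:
$Y{\left(p \right)} = \frac{\left(-1 + p\right)^{2}}{6}$
$m = 10$ ($m = \left(-1\right) \left(-10\right) = 10$)
$q = 3 - i \sqrt{47}$ ($q = 3 - \sqrt{10 - 57} = 3 - \sqrt{-47} = 3 - i \sqrt{47} \approx 3.0 - 6.8557 i$)
$g{\left(P \right)} = 2 P$
$Y{\left(-8 \right)} \left(g{\left(-1 \right)} + q\right) = \frac{\left(-1 - 8\right)^{2}}{6} \left(2 \left(-1\right) + \left(3 - i \sqrt{47}\right)\right) = \frac{\left(-9\right)^{2}}{6} \left(-2 + \left(3 - i \sqrt{47}\right)\right) = \frac{1}{6} \cdot 81 \left(1 - i \sqrt{47}\right) = \frac{27 \left(1 - i \sqrt{47}\right)}{2} = \frac{27}{2} - \frac{27 i \sqrt{47}}{2}$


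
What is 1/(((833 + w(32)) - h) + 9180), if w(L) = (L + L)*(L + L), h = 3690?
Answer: 1/10419 ≈ 9.5978e-5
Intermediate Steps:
w(L) = 4*L² (w(L) = (2*L)*(2*L) = 4*L²)
1/(((833 + w(32)) - h) + 9180) = 1/(((833 + 4*32²) - 1*3690) + 9180) = 1/(((833 + 4*1024) - 3690) + 9180) = 1/(((833 + 4096) - 3690) + 9180) = 1/((4929 - 3690) + 9180) = 1/(1239 + 9180) = 1/10419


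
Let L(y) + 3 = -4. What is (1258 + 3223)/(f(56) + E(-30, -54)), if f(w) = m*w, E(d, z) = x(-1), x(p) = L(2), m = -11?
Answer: -4481/623 ≈ -7.1926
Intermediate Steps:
L(y) = -7 (L(y) = -3 - 4 = -7)
x(p) = -7
E(d, z) = -7
f(w) = -11*w
(1258 + 3223)/(f(56) + E(-30, -54)) = (1258 + 3223)/(-11*56 - 7) = 4481/(-616 - 7) = 4481/(-623) = 4481*(-1/623) = -4481/623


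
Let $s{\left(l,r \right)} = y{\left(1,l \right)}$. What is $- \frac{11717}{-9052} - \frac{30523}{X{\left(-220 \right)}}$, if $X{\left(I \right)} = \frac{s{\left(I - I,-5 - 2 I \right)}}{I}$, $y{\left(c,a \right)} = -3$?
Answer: $- \frac{60784687969}{27156} \approx -2.2384 \cdot 10^{6}$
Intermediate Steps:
$s{\left(l,r \right)} = -3$
$X{\left(I \right)} = - \frac{3}{I}$
$- \frac{11717}{-9052} - \frac{30523}{X{\left(-220 \right)}} = - \frac{11717}{-9052} - \frac{30523}{\left(-3\right) \frac{1}{-220}} = \left(-11717\right) \left(- \frac{1}{9052}\right) - \frac{30523}{\left(-3\right) \left(- \frac{1}{220}\right)} = \frac{11717}{9052} - \frac{30523}{\frac{3}{220}} = \frac{11717}{9052} - \frac{6715060}{3} = - \frac{60784687969}{27156}$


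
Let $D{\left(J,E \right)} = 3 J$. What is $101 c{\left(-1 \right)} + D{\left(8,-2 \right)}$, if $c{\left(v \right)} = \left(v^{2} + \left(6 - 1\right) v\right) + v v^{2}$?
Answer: $-481$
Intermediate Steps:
$c{\left(v \right)} = v^{2} + v^{3} + 5 v$ ($c{\left(v \right)} = \left(v^{2} + \left(6 - 1\right) v\right) + v^{3} = \left(v^{2} + 5 v\right) + v^{3} = v^{2} + v^{3} + 5 v$)
$101 c{\left(-1 \right)} + D{\left(8,-2 \right)} = 101 \left(- (5 - 1 + \left(-1\right)^{2})\right) + 3 \cdot 8 = 101 \left(- (5 - 1 + 1)\right) + 24 = 101 \left(\left(-1\right) 5\right) + 24 = 101 \left(-5\right) + 24 = -505 + 24 = -481$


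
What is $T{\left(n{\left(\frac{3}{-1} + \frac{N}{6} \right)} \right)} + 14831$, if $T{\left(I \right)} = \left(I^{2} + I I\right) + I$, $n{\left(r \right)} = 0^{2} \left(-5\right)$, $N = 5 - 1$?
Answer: $14831$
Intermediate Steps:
$N = 4$ ($N = 5 - 1 = 4$)
$n{\left(r \right)} = 0$ ($n{\left(r \right)} = 0 \left(-5\right) = 0$)
$T{\left(I \right)} = I + 2 I^{2}$ ($T{\left(I \right)} = \left(I^{2} + I^{2}\right) + I = 2 I^{2} + I = I + 2 I^{2}$)
$T{\left(n{\left(\frac{3}{-1} + \frac{N}{6} \right)} \right)} + 14831 = 0 \left(1 + 2 \cdot 0\right) + 14831 = 0 \left(1 + 0\right) + 14831 = 0 \cdot 1 + 14831 = 0 + 14831 = 14831$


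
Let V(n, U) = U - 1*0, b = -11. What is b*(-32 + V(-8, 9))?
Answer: 253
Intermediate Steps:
V(n, U) = U (V(n, U) = U + 0 = U)
b*(-32 + V(-8, 9)) = -11*(-32 + 9) = -11*(-23) = 253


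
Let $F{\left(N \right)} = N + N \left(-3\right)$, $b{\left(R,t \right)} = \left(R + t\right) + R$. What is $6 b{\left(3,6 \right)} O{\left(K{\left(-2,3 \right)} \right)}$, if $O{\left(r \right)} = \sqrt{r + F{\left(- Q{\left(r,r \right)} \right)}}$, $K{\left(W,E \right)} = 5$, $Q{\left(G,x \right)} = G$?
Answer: $72 \sqrt{15} \approx 278.85$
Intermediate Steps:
$b{\left(R,t \right)} = t + 2 R$
$F{\left(N \right)} = - 2 N$ ($F{\left(N \right)} = N - 3 N = - 2 N$)
$O{\left(r \right)} = \sqrt{3} \sqrt{r}$ ($O{\left(r \right)} = \sqrt{r - 2 \left(- r\right)} = \sqrt{r + 2 r} = \sqrt{3 r} = \sqrt{3} \sqrt{r}$)
$6 b{\left(3,6 \right)} O{\left(K{\left(-2,3 \right)} \right)} = 6 \left(6 + 2 \cdot 3\right) \sqrt{3} \sqrt{5} = 6 \left(6 + 6\right) \sqrt{15} = 6 \cdot 12 \sqrt{15} = 72 \sqrt{15}$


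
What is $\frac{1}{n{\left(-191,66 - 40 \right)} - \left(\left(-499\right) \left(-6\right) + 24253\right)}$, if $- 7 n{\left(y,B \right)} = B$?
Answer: $- \frac{7}{190755} \approx -3.6696 \cdot 10^{-5}$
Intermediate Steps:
$n{\left(y,B \right)} = - \frac{B}{7}$
$\frac{1}{n{\left(-191,66 - 40 \right)} - \left(\left(-499\right) \left(-6\right) + 24253\right)} = \frac{1}{- \frac{66 - 40}{7} - \left(\left(-499\right) \left(-6\right) + 24253\right)} = \frac{1}{- \frac{66 - 40}{7} - \left(2994 + 24253\right)} = \frac{1}{\left(- \frac{1}{7}\right) 26 - 27247} = \frac{1}{- \frac{26}{7} - 27247} = \frac{1}{- \frac{190755}{7}} = - \frac{7}{190755}$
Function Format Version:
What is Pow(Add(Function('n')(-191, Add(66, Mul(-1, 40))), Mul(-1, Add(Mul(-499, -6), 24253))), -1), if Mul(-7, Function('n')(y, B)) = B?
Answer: Rational(-7, 190755) ≈ -3.6696e-5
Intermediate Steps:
Function('n')(y, B) = Mul(Rational(-1, 7), B)
Pow(Add(Function('n')(-191, Add(66, Mul(-1, 40))), Mul(-1, Add(Mul(-499, -6), 24253))), -1) = Pow(Add(Mul(Rational(-1, 7), Add(66, Mul(-1, 40))), Mul(-1, Add(Mul(-499, -6), 24253))), -1) = Pow(Add(Mul(Rational(-1, 7), Add(66, -40)), Mul(-1, Add(2994, 24253))), -1) = Pow(Add(Mul(Rational(-1, 7), 26), Mul(-1, 27247)), -1) = Pow(Add(Rational(-26, 7), -27247), -1) = Pow(Rational(-190755, 7), -1) = Rational(-7, 190755)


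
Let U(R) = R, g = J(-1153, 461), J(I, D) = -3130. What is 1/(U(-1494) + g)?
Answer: -1/4624 ≈ -0.00021626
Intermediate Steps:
g = -3130
1/(U(-1494) + g) = 1/(-1494 - 3130) = 1/(-4624) = -1/4624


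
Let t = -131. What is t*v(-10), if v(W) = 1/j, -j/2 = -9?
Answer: -131/18 ≈ -7.2778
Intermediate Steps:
j = 18 (j = -2*(-9) = 18)
v(W) = 1/18
t*v(-10) = -131*1/18 = -131/18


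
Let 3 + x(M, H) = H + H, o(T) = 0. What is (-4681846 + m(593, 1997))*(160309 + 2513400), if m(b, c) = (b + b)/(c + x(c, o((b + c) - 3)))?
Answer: -12480338519944121/997 ≈ -1.2518e+13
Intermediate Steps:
x(M, H) = -3 + 2*H (x(M, H) = -3 + (H + H) = -3 + 2*H)
m(b, c) = 2*b/(-3 + c) (m(b, c) = (b + b)/(c + (-3 + 2*0)) = (2*b)/(c + (-3 + 0)) = (2*b)/(c - 3) = (2*b)/(-3 + c) = 2*b/(-3 + c))
(-4681846 + m(593, 1997))*(160309 + 2513400) = (-4681846 + 2*593/(-3 + 1997))*(160309 + 2513400) = (-4681846 + 2*593/1994)*2673709 = (-4681846 + 2*593*(1/1994))*2673709 = (-4681846 + 593/997)*2673709 = -4667799869/997*2673709 = -12480338519944121/997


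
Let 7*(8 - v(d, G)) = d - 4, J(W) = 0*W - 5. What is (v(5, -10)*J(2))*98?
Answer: -3850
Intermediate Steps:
J(W) = -5 (J(W) = 0 - 5 = -5)
v(d, G) = 60/7 - d/7 (v(d, G) = 8 - (d - 4)/7 = 8 - (-4 + d)/7 = 8 + (4/7 - d/7) = 60/7 - d/7)
(v(5, -10)*J(2))*98 = ((60/7 - ⅐*5)*(-5))*98 = ((60/7 - 5/7)*(-5))*98 = ((55/7)*(-5))*98 = -275/7*98 = -3850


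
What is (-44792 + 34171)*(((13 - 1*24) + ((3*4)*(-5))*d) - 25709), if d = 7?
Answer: 277632940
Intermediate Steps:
(-44792 + 34171)*(((13 - 1*24) + ((3*4)*(-5))*d) - 25709) = (-44792 + 34171)*(((13 - 1*24) + ((3*4)*(-5))*7) - 25709) = -10621*(((13 - 24) + (12*(-5))*7) - 25709) = -10621*((-11 - 60*7) - 25709) = -10621*((-11 - 420) - 25709) = -10621*(-431 - 25709) = -10621*(-26140) = 277632940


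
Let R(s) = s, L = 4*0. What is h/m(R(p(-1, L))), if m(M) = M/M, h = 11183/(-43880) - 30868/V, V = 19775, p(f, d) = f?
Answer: -315126333/173545400 ≈ -1.8158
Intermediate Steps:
L = 0
h = -315126333/173545400 (h = 11183/(-43880) - 30868/19775 = 11183*(-1/43880) - 30868*1/19775 = -11183/43880 - 30868/19775 = -315126333/173545400 ≈ -1.8158)
m(M) = 1
h/m(R(p(-1, L))) = -315126333/173545400/1 = -315126333/173545400*1 = -315126333/173545400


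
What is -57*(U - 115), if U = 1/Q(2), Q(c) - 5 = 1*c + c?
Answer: 19646/3 ≈ 6548.7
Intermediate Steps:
Q(c) = 5 + 2*c (Q(c) = 5 + (1*c + c) = 5 + (c + c) = 5 + 2*c)
U = ⅑ (U = 1/(5 + 2*2) = 1/(5 + 4) = 1/9 = ⅑ ≈ 0.11111)
-57*(U - 115) = -57*(⅑ - 115) = -57*(-1034/9) = 19646/3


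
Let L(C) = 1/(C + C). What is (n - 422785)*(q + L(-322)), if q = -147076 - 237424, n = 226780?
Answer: 48534366286005/644 ≈ 7.5364e+10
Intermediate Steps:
q = -384500
L(C) = 1/(2*C)
(n - 422785)*(q + L(-322)) = (226780 - 422785)*(-384500 + (1/2)/(-322)) = -196005*(-384500 + (1/2)*(-1/322)) = -196005*(-384500 - 1/644) = -196005*(-247618001/644) = 48534366286005/644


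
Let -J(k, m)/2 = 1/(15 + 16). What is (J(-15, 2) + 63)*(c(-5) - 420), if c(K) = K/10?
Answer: -1640791/62 ≈ -26464.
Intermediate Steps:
c(K) = K/10 (c(K) = K*(⅒) = K/10)
J(k, m) = -2/31 (J(k, m) = -2/(15 + 16) = -2/31)
(J(-15, 2) + 63)*(c(-5) - 420) = (-2/31 + 63)*((⅒)*(-5) - 420) = 1951*(-½ - 420)/31 = (1951/31)*(-841/2) = -1640791/62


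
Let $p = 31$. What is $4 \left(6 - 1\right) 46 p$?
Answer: $28520$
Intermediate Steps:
$4 \left(6 - 1\right) 46 p = 4 \left(6 - 1\right) 46 \cdot 31 = 4 \cdot 5 \cdot 46 \cdot 31 = 20 \cdot 46 \cdot 31 = 920 \cdot 31 = 28520$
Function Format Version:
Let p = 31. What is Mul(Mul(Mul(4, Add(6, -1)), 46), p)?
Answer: 28520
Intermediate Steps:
Mul(Mul(Mul(4, Add(6, -1)), 46), p) = Mul(Mul(Mul(4, Add(6, -1)), 46), 31) = Mul(Mul(Mul(4, 5), 46), 31) = Mul(Mul(20, 46), 31) = Mul(920, 31) = 28520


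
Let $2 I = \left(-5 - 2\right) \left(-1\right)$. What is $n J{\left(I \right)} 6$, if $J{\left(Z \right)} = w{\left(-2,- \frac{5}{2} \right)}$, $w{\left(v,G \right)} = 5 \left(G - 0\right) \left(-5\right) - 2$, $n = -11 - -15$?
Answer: $1452$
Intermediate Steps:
$n = 4$ ($n = -11 + 15 = 4$)
$I = \frac{7}{2}$ ($I = \frac{\left(-5 - 2\right) \left(-1\right)}{2} = \frac{\left(-7\right) \left(-1\right)}{2} = \frac{1}{2} \cdot 7 = \frac{7}{2} \approx 3.5$)
$w{\left(v,G \right)} = -2 - 25 G$ ($w{\left(v,G \right)} = 5 \left(G + 0\right) \left(-5\right) - 2 = 5 G \left(-5\right) - 2 = - 25 G - 2 = -2 - 25 G$)
$J{\left(Z \right)} = \frac{121}{2}$ ($J{\left(Z \right)} = -2 - 25 \left(- \frac{5}{2}\right) = -2 - 25 \left(\left(-5\right) \frac{1}{2}\right) = -2 - - \frac{125}{2} = -2 + \frac{125}{2} = \frac{121}{2}$)
$n J{\left(I \right)} 6 = 4 \cdot \frac{121}{2} \cdot 6 = 242 \cdot 6 = 1452$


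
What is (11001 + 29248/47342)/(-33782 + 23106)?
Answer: -260419295/252711596 ≈ -1.0305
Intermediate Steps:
(11001 + 29248/47342)/(-33782 + 23106) = (11001 + 29248*(1/47342))/(-10676) = (11001 + 14624/23671)*(-1/10676) = (260419295/23671)*(-1/10676) = -260419295/252711596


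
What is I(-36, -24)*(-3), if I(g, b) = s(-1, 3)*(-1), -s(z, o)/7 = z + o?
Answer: -42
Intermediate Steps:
s(z, o) = -7*o - 7*z (s(z, o) = -7*(z + o) = -7*(o + z) = -7*o - 7*z)
I(g, b) = 14 (I(g, b) = (-7*3 - 7*(-1))*(-1) = (-21 + 7)*(-1) = -14*(-1) = 14)
I(-36, -24)*(-3) = 14*(-3) = -42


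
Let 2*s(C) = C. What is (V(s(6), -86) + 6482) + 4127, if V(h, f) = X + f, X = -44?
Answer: 10479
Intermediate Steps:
s(C) = C/2
V(h, f) = -44 + f
(V(s(6), -86) + 6482) + 4127 = ((-44 - 86) + 6482) + 4127 = (-130 + 6482) + 4127 = 6352 + 4127 = 10479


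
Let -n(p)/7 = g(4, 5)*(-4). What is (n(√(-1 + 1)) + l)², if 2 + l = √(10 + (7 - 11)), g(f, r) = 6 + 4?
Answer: (278 + √6)² ≈ 78652.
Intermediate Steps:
g(f, r) = 10
l = -2 + √6 (l = -2 + √(10 + (7 - 11)) = -2 + √(10 - 4) = -2 + √6 ≈ 0.44949)
n(p) = 280 (n(p) = -70*(-4) = -7*(-40) = 280)
(n(√(-1 + 1)) + l)² = (280 + (-2 + √6))² = (278 + √6)²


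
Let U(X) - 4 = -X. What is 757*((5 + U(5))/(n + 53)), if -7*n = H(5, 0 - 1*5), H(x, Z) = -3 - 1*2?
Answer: 5299/94 ≈ 56.372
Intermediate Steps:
U(X) = 4 - X
H(x, Z) = -5 (H(x, Z) = -3 - 2 = -5)
n = 5/7 (n = -⅐*(-5) = 5/7 ≈ 0.71429)
757*((5 + U(5))/(n + 53)) = 757*((5 + (4 - 1*5))/(5/7 + 53)) = 757*((5 + (4 - 5))/(376/7)) = 757*((5 - 1)*(7/376)) = 757*(4*(7/376)) = 757*(7/94) = 5299/94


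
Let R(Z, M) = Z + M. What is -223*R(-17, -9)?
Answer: 5798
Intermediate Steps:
R(Z, M) = M + Z
-223*R(-17, -9) = -223*(-9 - 17) = -223*(-26) = 5798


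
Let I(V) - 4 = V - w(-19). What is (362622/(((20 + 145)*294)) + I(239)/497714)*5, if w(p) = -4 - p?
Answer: 2148727457/57485967 ≈ 37.378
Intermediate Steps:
I(V) = -11 + V (I(V) = 4 + (V - (-4 - 1*(-19))) = 4 + (V - (-4 + 19)) = 4 + (V - 1*15) = 4 + (V - 15) = 4 + (-15 + V) = -11 + V)
(362622/(((20 + 145)*294)) + I(239)/497714)*5 = (362622/(((20 + 145)*294)) + (-11 + 239)/497714)*5 = (362622/((165*294)) + 228*(1/497714))*5 = (362622/48510 + 114/248857)*5 = (362622*(1/48510) + 114/248857)*5 = (60437/8085 + 114/248857)*5 = (2148727457/287429835)*5 = 2148727457/57485967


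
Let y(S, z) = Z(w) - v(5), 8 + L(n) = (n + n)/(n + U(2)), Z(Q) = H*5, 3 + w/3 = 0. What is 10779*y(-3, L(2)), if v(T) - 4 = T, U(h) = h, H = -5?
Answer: -366486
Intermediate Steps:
w = -9 (w = -9 + 3*0 = -9 + 0 = -9)
Z(Q) = -25 (Z(Q) = -5*5 = -25)
v(T) = 4 + T
L(n) = -8 + 2*n/(2 + n) (L(n) = -8 + (n + n)/(n + 2) = -8 + (2*n)/(2 + n) = -8 + 2*n/(2 + n))
y(S, z) = -34 (y(S, z) = -25 - (4 + 5) = -25 - 1*9 = -25 - 9 = -34)
10779*y(-3, L(2)) = 10779*(-34) = -366486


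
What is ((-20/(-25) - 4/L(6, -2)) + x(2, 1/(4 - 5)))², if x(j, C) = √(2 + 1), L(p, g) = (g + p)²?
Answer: 1321/400 + 11*√3/10 ≈ 5.2078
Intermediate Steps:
x(j, C) = √3
((-20/(-25) - 4/L(6, -2)) + x(2, 1/(4 - 5)))² = ((-20/(-25) - 4/(-2 + 6)²) + √3)² = ((-20*(-1/25) - 4/(4²)) + √3)² = ((⅘ - 4/16) + √3)² = ((⅘ - 4*1/16) + √3)² = ((⅘ - ¼) + √3)² = (11/20 + √3)²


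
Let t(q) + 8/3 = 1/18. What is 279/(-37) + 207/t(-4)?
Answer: -150975/1739 ≈ -86.817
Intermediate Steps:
t(q) = -47/18 (t(q) = -8/3 + 1/18 = -47/18)
279/(-37) + 207/t(-4) = 279/(-37) + 207/(-47/18) = 279*(-1/37) + 207*(-18/47) = -279/37 - 3726/47 = -150975/1739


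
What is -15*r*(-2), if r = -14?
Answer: -420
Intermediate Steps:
-15*r*(-2) = -15*(-14)*(-2) = 210*(-2) = -420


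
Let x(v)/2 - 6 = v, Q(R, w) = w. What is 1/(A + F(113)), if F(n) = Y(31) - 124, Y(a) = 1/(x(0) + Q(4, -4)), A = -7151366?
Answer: -8/57211919 ≈ -1.3983e-7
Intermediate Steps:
x(v) = 12 + 2*v
Y(a) = 1/8 (Y(a) = 1/((12 + 2*0) - 4) = 1/((12 + 0) - 4) = 1/(12 - 4) = 1/8)
F(n) = -991/8 (F(n) = 1/8 - 124 = -991/8)
1/(A + F(113)) = 1/(-7151366 - 991/8) = 1/(-57211919/8) = -8/57211919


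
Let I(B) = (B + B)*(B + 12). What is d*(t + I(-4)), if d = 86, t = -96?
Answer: -13760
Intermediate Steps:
I(B) = 2*B*(12 + B) (I(B) = (2*B)*(12 + B) = 2*B*(12 + B))
d*(t + I(-4)) = 86*(-96 + 2*(-4)*(12 - 4)) = 86*(-96 + 2*(-4)*8) = 86*(-96 - 64) = 86*(-160) = -13760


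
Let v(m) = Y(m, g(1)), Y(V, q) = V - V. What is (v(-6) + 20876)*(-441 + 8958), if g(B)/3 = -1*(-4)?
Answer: 177800892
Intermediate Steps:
g(B) = 12 (g(B) = 3*(-1*(-4)) = 3*4 = 12)
Y(V, q) = 0
v(m) = 0
(v(-6) + 20876)*(-441 + 8958) = (0 + 20876)*(-441 + 8958) = 20876*8517 = 177800892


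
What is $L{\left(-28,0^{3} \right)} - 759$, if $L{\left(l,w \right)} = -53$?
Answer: $-812$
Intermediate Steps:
$L{\left(-28,0^{3} \right)} - 759 = -53 - 759 = -812$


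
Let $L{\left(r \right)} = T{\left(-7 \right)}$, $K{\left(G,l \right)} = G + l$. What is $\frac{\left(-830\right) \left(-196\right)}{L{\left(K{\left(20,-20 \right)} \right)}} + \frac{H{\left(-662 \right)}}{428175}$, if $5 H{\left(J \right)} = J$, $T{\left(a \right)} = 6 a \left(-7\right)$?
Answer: $\frac{1184616838}{2140875} \approx 553.33$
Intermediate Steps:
$T{\left(a \right)} = - 42 a$
$H{\left(J \right)} = \frac{J}{5}$
$L{\left(r \right)} = 294$ ($L{\left(r \right)} = \left(-42\right) \left(-7\right) = 294$)
$\frac{\left(-830\right) \left(-196\right)}{L{\left(K{\left(20,-20 \right)} \right)}} + \frac{H{\left(-662 \right)}}{428175} = \frac{\left(-830\right) \left(-196\right)}{294} + \frac{\frac{1}{5} \left(-662\right)}{428175} = 162680 \cdot \frac{1}{294} - \frac{662}{2140875} = \frac{1660}{3} - \frac{662}{2140875} = \frac{1184616838}{2140875}$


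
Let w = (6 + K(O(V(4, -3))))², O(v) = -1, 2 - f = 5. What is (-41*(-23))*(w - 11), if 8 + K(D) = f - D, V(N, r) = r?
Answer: 4715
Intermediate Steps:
f = -3 (f = 2 - 1*5 = 2 - 5 = -3)
K(D) = -11 - D (K(D) = -8 + (-3 - D) = -11 - D)
w = 16 (w = (6 + (-11 - 1*(-1)))² = (6 + (-11 + 1))² = (6 - 10)² = (-4)² = 16)
(-41*(-23))*(w - 11) = (-41*(-23))*(16 - 11) = 943*5 = 4715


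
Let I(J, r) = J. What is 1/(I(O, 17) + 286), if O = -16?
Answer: 1/270 ≈ 0.0037037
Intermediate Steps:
1/(I(O, 17) + 286) = 1/(-16 + 286) = 1/270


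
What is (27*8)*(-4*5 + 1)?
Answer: -4104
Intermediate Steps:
(27*8)*(-4*5 + 1) = 216*(-20 + 1) = 216*(-19) = -4104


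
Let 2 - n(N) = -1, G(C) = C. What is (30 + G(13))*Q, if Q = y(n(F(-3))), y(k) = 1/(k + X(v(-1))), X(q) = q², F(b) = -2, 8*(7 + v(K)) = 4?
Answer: 172/181 ≈ 0.95028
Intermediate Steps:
v(K) = -13/2 (v(K) = -7 + (⅛)*4 = -7 + ½ = -13/2)
n(N) = 3 (n(N) = 2 - 1*(-1) = 2 + 1 = 3)
y(k) = 1/(169/4 + k) (y(k) = 1/(k + (-13/2)²) = 1/(k + 169/4) = 1/(169/4 + k))
Q = 4/181 (Q = 4/(169 + 4*3) = 4/(169 + 12) = 4/181 ≈ 0.022099)
(30 + G(13))*Q = (30 + 13)*(4/181) = 43*(4/181) = 172/181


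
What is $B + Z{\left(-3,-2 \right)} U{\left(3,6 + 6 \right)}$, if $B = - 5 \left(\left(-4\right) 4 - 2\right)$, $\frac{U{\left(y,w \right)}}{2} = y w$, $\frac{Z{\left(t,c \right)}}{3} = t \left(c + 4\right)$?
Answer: $-1206$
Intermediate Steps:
$Z{\left(t,c \right)} = 3 t \left(4 + c\right)$ ($Z{\left(t,c \right)} = 3 t \left(c + 4\right) = 3 t \left(4 + c\right)$)
$U{\left(y,w \right)} = 2 w y$ ($U{\left(y,w \right)} = 2 y w = 2 w y$)
$B = 90$ ($B = - 5 \left(-16 - 2\right) = \left(-5\right) \left(-18\right) = 90$)
$B + Z{\left(-3,-2 \right)} U{\left(3,6 + 6 \right)} = 90 + 3 \left(-3\right) \left(4 - 2\right) 2 \left(6 + 6\right) 3 = 90 + 3 \left(-3\right) 2 \cdot 2 \cdot 12 \cdot 3 = 90 - 1296 = -1206$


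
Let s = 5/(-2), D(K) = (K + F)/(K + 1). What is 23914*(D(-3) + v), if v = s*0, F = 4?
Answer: -11957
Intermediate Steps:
D(K) = (4 + K)/(1 + K) (D(K) = (K + 4)/(K + 1) = (4 + K)/(1 + K))
s = -5/2 (s = 5*(-½) = -5/2 ≈ -2.5000)
v = 0 (v = -5/2*0 = 0)
23914*(D(-3) + v) = 23914*((4 - 3)/(1 - 3) + 0) = 23914*(1/(-2) + 0) = 23914*(-½*1 + 0) = 23914*(-½ + 0) = 23914*(-½) = -11957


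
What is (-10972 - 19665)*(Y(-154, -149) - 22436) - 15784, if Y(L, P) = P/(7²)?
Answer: 33685006365/49 ≈ 6.8745e+8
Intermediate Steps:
Y(L, P) = P/49
(-10972 - 19665)*(Y(-154, -149) - 22436) - 15784 = (-10972 - 19665)*((1/49)*(-149) - 22436) - 15784 = -30637*(-149/49 - 22436) - 15784 = -30637*(-1099513/49) - 15784 = 33685779781/49 - 15784 = 33685006365/49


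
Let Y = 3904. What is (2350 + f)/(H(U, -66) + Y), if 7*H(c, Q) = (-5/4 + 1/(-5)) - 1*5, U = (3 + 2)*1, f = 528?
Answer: 402920/546431 ≈ 0.73737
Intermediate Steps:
U = 5 (U = 5*1 = 5)
H(c, Q) = -129/140 (H(c, Q) = ((-5/4 + 1/(-5)) - 1*5)/7 = ((-5*1/4 + 1*(-1/5)) - 5)/7 = ((-5/4 - 1/5) - 5)/7 = (-29/20 - 5)/7 = (1/7)*(-129/20) = -129/140)
(2350 + f)/(H(U, -66) + Y) = (2350 + 528)/(-129/140 + 3904) = 2878/(546431/140) = 2878*(140/546431) = 402920/546431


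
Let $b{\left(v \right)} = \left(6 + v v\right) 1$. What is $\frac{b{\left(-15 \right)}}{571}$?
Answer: $\frac{231}{571} \approx 0.40455$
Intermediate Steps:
$b{\left(v \right)} = 6 + v^{2}$ ($b{\left(v \right)} = \left(6 + v^{2}\right) 1 = 6 + v^{2}$)
$\frac{b{\left(-15 \right)}}{571} = \frac{6 + \left(-15\right)^{2}}{571} = \left(6 + 225\right) \frac{1}{571} = 231 \cdot \frac{1}{571} = \frac{231}{571}$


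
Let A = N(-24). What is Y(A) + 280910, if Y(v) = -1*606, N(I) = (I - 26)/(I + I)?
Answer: 280304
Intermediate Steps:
N(I) = (-26 + I)/(2*I) (N(I) = (-26 + I)/((2*I)) = (-26 + I)*(1/(2*I)) = (-26 + I)/(2*I))
A = 25/24 (A = (½)*(-26 - 24)/(-24) = (½)*(-1/24)*(-50) = 25/24 ≈ 1.0417)
Y(v) = -606
Y(A) + 280910 = -606 + 280910 = 280304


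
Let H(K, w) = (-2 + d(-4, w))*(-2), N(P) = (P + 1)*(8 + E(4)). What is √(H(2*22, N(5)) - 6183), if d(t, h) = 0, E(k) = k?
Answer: I*√6179 ≈ 78.607*I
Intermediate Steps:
N(P) = 12 + 12*P (N(P) = (P + 1)*(8 + 4) = (1 + P)*12 = 12 + 12*P)
H(K, w) = 4 (H(K, w) = (-2 + 0)*(-2) = -2*(-2) = 4)
√(H(2*22, N(5)) - 6183) = √(4 - 6183) = √(-6179) = I*√6179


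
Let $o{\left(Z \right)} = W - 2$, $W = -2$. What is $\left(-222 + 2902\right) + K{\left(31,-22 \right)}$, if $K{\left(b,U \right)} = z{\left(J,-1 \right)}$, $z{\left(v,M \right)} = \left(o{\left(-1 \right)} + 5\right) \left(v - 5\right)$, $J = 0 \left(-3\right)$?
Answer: $2675$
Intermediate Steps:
$o{\left(Z \right)} = -4$ ($o{\left(Z \right)} = -2 - 2 = -4$)
$J = 0$
$z{\left(v,M \right)} = -5 + v$ ($z{\left(v,M \right)} = \left(-4 + 5\right) \left(v - 5\right) = 1 \left(-5 + v\right) = -5 + v$)
$K{\left(b,U \right)} = -5$ ($K{\left(b,U \right)} = -5 + 0 = -5$)
$\left(-222 + 2902\right) + K{\left(31,-22 \right)} = \left(-222 + 2902\right) - 5 = 2680 - 5 = 2675$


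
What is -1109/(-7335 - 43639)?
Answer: 1109/50974 ≈ 0.021756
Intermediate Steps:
-1109/(-7335 - 43639) = -1109/(-50974) = -1109*(-1/50974) = 1109/50974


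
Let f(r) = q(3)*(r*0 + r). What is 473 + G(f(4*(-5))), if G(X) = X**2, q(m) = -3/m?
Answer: 873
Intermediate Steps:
f(r) = -r (f(r) = (-3/3)*(r*0 + r) = (-3*1/3)*(0 + r) = -r)
473 + G(f(4*(-5))) = 473 + (-4*(-5))**2 = 473 + (-1*(-20))**2 = 473 + 20**2 = 473 + 400 = 873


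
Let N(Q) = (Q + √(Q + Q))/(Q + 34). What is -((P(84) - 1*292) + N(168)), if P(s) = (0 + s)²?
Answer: -683248/101 - 2*√21/101 ≈ -6764.9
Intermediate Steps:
P(s) = s²
N(Q) = (Q + √2*√Q)/(34 + Q) (N(Q) = (Q + √(2*Q))/(34 + Q) = (Q + √2*√Q)/(34 + Q))
-((P(84) - 1*292) + N(168)) = -((84² - 1*292) + (168 + √2*√168)/(34 + 168)) = -((7056 - 292) + (168 + √2*(2*√42))/202) = -(6764 + (168 + 4*√21)/202) = -(6764 + (84/101 + 2*√21/101)) = -(683248/101 + 2*√21/101) = -683248/101 - 2*√21/101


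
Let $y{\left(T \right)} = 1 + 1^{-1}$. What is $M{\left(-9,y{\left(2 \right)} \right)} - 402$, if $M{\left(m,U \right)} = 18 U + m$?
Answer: $-375$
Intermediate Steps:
$y{\left(T \right)} = 2$ ($y{\left(T \right)} = 1 + 1 = 2$)
$M{\left(m,U \right)} = m + 18 U$
$M{\left(-9,y{\left(2 \right)} \right)} - 402 = \left(-9 + 18 \cdot 2\right) - 402 = \left(-9 + 36\right) - 402 = 27 - 402 = -375$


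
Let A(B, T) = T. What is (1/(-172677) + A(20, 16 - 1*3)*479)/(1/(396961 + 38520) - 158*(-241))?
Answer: 468255159835118/2863372409484363 ≈ 0.16353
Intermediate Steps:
(1/(-172677) + A(20, 16 - 1*3)*479)/(1/(396961 + 38520) - 158*(-241)) = (1/(-172677) + (16 - 1*3)*479)/(1/(396961 + 38520) - 158*(-241)) = (-1/172677 + (16 - 3)*479)/(1/435481 + 38078) = (-1/172677 + 13*479)/(1/435481 + 38078) = (-1/172677 + 6227)/(16582245519/435481) = (1075259678/172677)*(435481/16582245519) = 468255159835118/2863372409484363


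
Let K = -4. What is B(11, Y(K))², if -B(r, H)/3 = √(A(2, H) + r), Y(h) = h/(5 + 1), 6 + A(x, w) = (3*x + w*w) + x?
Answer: 121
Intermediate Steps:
A(x, w) = -6 + w² + 4*x (A(x, w) = -6 + ((3*x + w*w) + x) = -6 + ((3*x + w²) + x) = -6 + ((w² + 3*x) + x) = -6 + (w² + 4*x) = -6 + w² + 4*x)
Y(h) = h/6
B(r, H) = -3*√(2 + r + H²) (B(r, H) = -3*√((-6 + H² + 4*2) + r) = -3*√((-6 + H² + 8) + r) = -3*√((2 + H²) + r) = -3*√(2 + r + H²))
B(11, Y(K))² = (-3*√(2 + 11 + ((⅙)*(-4))²))² = (-3*√(2 + 11 + (-⅔)²))² = (-3*√(2 + 11 + 4/9))² = (-3*√(121/9))² = (-3*11/3)² = (-11)² = 121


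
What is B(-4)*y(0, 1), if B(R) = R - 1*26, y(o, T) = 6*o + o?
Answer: 0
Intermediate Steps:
y(o, T) = 7*o
B(R) = -26 + R (B(R) = R - 26 = -26 + R)
B(-4)*y(0, 1) = (-26 - 4)*(7*0) = -30*0 = 0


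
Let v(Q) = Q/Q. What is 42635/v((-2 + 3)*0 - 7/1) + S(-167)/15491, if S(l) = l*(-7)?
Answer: 94351422/2213 ≈ 42635.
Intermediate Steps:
S(l) = -7*l
v(Q) = 1
42635/v((-2 + 3)*0 - 7/1) + S(-167)/15491 = 42635/1 - 7*(-167)/15491 = 42635*1 + 1169*(1/15491) = 42635 + 167/2213 = 94351422/2213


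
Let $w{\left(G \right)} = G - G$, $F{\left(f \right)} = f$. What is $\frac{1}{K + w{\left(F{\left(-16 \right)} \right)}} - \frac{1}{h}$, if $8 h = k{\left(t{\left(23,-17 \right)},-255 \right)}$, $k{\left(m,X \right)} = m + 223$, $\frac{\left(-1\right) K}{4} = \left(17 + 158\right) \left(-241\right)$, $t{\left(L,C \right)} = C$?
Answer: $- \frac{674697}{17376100} \approx -0.038829$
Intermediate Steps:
$K = 168700$ ($K = - 4 \left(17 + 158\right) \left(-241\right) = - 4 \cdot 175 \left(-241\right) = \left(-4\right) \left(-42175\right) = 168700$)
$w{\left(G \right)} = 0$
$k{\left(m,X \right)} = 223 + m$
$h = \frac{103}{4}$ ($h = \frac{223 - 17}{8} = \frac{1}{8} \cdot 206 = \frac{103}{4} \approx 25.75$)
$\frac{1}{K + w{\left(F{\left(-16 \right)} \right)}} - \frac{1}{h} = \frac{1}{168700 + 0} - \frac{1}{\frac{103}{4}} = \frac{1}{168700} - \frac{4}{103} = - \frac{674697}{17376100}$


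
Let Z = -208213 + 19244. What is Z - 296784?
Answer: -485753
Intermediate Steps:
Z = -188969
Z - 296784 = -188969 - 296784 = -485753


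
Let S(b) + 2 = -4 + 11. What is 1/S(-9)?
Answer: 1/5 ≈ 0.20000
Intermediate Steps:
S(b) = 5 (S(b) = -2 + (-4 + 11) = -2 + 7 = 5)
1/S(-9) = 1/5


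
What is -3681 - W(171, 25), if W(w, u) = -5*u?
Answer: -3556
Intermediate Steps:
-3681 - W(171, 25) = -3681 - (-5)*25 = -3681 - 1*(-125) = -3681 + 125 = -3556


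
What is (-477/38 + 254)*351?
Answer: 3220425/38 ≈ 84748.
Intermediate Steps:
(-477/38 + 254)*351 = (9175/38)*351 = 3220425/38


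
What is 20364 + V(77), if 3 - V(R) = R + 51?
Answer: 20239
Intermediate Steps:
V(R) = -48 - R (V(R) = 3 - (R + 51) = 3 - (51 + R) = 3 + (-51 - R) = -48 - R)
20364 + V(77) = 20364 + (-48 - 1*77) = 20364 + (-48 - 77) = 20364 - 125 = 20239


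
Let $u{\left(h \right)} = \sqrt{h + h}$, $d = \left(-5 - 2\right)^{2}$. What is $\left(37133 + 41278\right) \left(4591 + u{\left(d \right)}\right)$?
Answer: $359984901 + 548877 \sqrt{2} \approx 3.6076 \cdot 10^{8}$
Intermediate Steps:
$d = 49$ ($d = \left(-7\right)^{2} = 49$)
$u{\left(h \right)} = \sqrt{2} \sqrt{h}$ ($u{\left(h \right)} = \sqrt{2 h} = \sqrt{2} \sqrt{h}$)
$\left(37133 + 41278\right) \left(4591 + u{\left(d \right)}\right) = \left(37133 + 41278\right) \left(4591 + \sqrt{2} \sqrt{49}\right) = 78411 \left(4591 + \sqrt{2} \cdot 7\right) = 78411 \left(4591 + 7 \sqrt{2}\right) = 359984901 + 548877 \sqrt{2}$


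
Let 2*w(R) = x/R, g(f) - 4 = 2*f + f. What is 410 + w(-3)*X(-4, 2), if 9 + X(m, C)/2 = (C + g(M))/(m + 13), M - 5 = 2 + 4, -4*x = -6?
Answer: 1237/3 ≈ 412.33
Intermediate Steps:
x = 3/2 (x = -¼*(-6) = 3/2 ≈ 1.5000)
M = 11 (M = 5 + (2 + 4) = 5 + 6 = 11)
g(f) = 4 + 3*f (g(f) = 4 + (2*f + f) = 4 + 3*f)
w(R) = 3/(4*R) (w(R) = (3/(2*R))/2 = 3/(4*R))
X(m, C) = -18 + 2*(37 + C)/(13 + m) (X(m, C) = -18 + 2*((C + (4 + 3*11))/(m + 13)) = -18 + 2*((C + (4 + 33))/(13 + m)) = -18 + 2*((C + 37)/(13 + m)) = -18 + 2*((37 + C)/(13 + m)) = -18 + 2*(37 + C)/(13 + m))
410 + w(-3)*X(-4, 2) = 410 + ((¾)/(-3))*(2*(-80 + 2 - 9*(-4))/(13 - 4)) = 410 + ((¾)*(-⅓))*(2*(-80 + 2 + 36)/9) = 410 - (-42)/(2*9) = 410 - ¼*(-28/3) = 410 + 7/3 = 1237/3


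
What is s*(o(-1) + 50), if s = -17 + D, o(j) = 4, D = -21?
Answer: -2052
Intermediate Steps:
s = -38 (s = -17 - 21 = -38)
s*(o(-1) + 50) = -38*(4 + 50) = -38*54 = -2052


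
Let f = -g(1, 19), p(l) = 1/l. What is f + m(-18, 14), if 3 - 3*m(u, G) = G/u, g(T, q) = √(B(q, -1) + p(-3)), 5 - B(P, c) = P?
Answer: 34/27 - I*√129/3 ≈ 1.2593 - 3.7859*I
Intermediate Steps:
B(P, c) = 5 - P
g(T, q) = √(14/3 - q) (g(T, q) = √((5 - q) + 1/(-3)) = √((5 - q) - ⅓) = √(14/3 - q))
m(u, G) = 1 - G/(3*u)
f = -I*√129/3 (f = -√(42 - 9*19)/3 = -√(42 - 171)/3 = -√(-129)/3 = -I*√129/3 ≈ -3.7859*I)
f + m(-18, 14) = -I*√129/3 + (-18 - ⅓*14)/(-18) = -I*√129/3 - (-18 - 14/3)/18 = -I*√129/3 - 1/18*(-68/3) = -I*√129/3 + 34/27 = 34/27 - I*√129/3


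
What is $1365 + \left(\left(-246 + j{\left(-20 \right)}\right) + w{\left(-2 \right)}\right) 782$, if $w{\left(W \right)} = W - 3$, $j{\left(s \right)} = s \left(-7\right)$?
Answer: $-85437$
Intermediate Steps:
$j{\left(s \right)} = - 7 s$
$w{\left(W \right)} = -3 + W$
$1365 + \left(\left(-246 + j{\left(-20 \right)}\right) + w{\left(-2 \right)}\right) 782 = 1365 + \left(\left(-246 - -140\right) - 5\right) 782 = 1365 + \left(\left(-246 + 140\right) - 5\right) 782 = 1365 + \left(-106 - 5\right) 782 = 1365 - 86802 = -85437$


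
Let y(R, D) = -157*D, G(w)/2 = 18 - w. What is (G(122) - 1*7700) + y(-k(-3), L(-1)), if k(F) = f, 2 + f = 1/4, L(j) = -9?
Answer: -6495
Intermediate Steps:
f = -7/4 (f = -2 + 1/4 = -7/4 ≈ -1.7500)
k(F) = -7/4
G(w) = 36 - 2*w (G(w) = 2*(18 - w) = 36 - 2*w)
(G(122) - 1*7700) + y(-k(-3), L(-1)) = ((36 - 2*122) - 1*7700) - 157*(-9) = ((36 - 244) - 7700) + 1413 = (-208 - 7700) + 1413 = -7908 + 1413 = -6495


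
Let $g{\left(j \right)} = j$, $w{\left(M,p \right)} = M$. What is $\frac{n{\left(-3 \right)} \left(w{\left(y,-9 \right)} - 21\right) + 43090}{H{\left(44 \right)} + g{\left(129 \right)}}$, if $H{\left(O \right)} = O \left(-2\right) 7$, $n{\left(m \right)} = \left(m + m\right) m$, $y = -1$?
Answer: $- \frac{42694}{487} \approx -87.667$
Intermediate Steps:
$n{\left(m \right)} = 2 m^{2}$ ($n{\left(m \right)} = 2 m m = 2 m^{2}$)
$H{\left(O \right)} = - 14 O$ ($H{\left(O \right)} = - 2 O 7 = - 14 O$)
$\frac{n{\left(-3 \right)} \left(w{\left(y,-9 \right)} - 21\right) + 43090}{H{\left(44 \right)} + g{\left(129 \right)}} = \frac{2 \left(-3\right)^{2} \left(-1 - 21\right) + 43090}{\left(-14\right) 44 + 129} = \frac{2 \cdot 9 \left(-22\right) + 43090}{-616 + 129} = \frac{18 \left(-22\right) + 43090}{-487} = \left(-396 + 43090\right) \left(- \frac{1}{487}\right) = 42694 \left(- \frac{1}{487}\right) = - \frac{42694}{487}$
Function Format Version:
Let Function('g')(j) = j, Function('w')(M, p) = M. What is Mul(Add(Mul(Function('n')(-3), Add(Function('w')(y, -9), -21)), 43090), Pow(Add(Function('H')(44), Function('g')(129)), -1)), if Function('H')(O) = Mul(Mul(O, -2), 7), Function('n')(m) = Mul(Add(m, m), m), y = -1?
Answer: Rational(-42694, 487) ≈ -87.667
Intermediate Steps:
Function('n')(m) = Mul(2, Pow(m, 2)) (Function('n')(m) = Mul(Mul(2, m), m) = Mul(2, Pow(m, 2)))
Function('H')(O) = Mul(-14, O) (Function('H')(O) = Mul(Mul(-2, O), 7) = Mul(-14, O))
Mul(Add(Mul(Function('n')(-3), Add(Function('w')(y, -9), -21)), 43090), Pow(Add(Function('H')(44), Function('g')(129)), -1)) = Mul(Add(Mul(Mul(2, Pow(-3, 2)), Add(-1, -21)), 43090), Pow(Add(Mul(-14, 44), 129), -1)) = Mul(Add(Mul(Mul(2, 9), -22), 43090), Pow(Add(-616, 129), -1)) = Mul(Add(Mul(18, -22), 43090), Pow(-487, -1)) = Mul(Add(-396, 43090), Rational(-1, 487)) = Mul(42694, Rational(-1, 487)) = Rational(-42694, 487)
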